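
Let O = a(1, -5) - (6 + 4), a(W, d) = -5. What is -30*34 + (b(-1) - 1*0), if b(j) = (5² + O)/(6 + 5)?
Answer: -11210/11 ≈ -1019.1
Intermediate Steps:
O = -15 (O = -5 - (6 + 4) = -5 - 1*10 = -5 - 10 = -15)
b(j) = 10/11 (b(j) = (5² - 15)/(6 + 5) = (25 - 15)/11 = 10*(1/11) = 10/11)
-30*34 + (b(-1) - 1*0) = -30*34 + (10/11 - 1*0) = -1020 + (10/11 + 0) = -1020 + 10/11 = -11210/11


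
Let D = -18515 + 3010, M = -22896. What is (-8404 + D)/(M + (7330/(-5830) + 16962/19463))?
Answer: 271293725461/259803663917 ≈ 1.0442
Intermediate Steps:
D = -15505
(-8404 + D)/(M + (7330/(-5830) + 16962/19463)) = (-8404 - 15505)/(-22896 + (7330/(-5830) + 16962/19463)) = -23909/(-22896 + (7330*(-1/5830) + 16962*(1/19463))) = -23909/(-22896 + (-733/583 + 16962/19463)) = -23909/(-22896 - 4377533/11346929) = -23909/(-259803663917/11346929) = -23909*(-11346929/259803663917) = 271293725461/259803663917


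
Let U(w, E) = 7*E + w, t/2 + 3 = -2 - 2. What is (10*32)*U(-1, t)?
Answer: -31680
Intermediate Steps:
t = -14 (t = -6 + 2*(-2 - 2) = -6 + 2*(-4) = -6 - 8 = -14)
U(w, E) = w + 7*E
(10*32)*U(-1, t) = (10*32)*(-1 + 7*(-14)) = 320*(-1 - 98) = 320*(-99) = -31680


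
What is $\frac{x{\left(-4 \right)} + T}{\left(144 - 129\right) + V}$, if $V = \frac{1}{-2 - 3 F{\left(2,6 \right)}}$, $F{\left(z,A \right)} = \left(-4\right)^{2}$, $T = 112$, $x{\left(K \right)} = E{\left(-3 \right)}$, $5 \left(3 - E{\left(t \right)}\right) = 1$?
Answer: $\frac{820}{107} \approx 7.6636$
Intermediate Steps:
$E{\left(t \right)} = \frac{14}{5}$ ($E{\left(t \right)} = 3 - \frac{1}{5} = \frac{14}{5}$)
$x{\left(K \right)} = \frac{14}{5}$
$F{\left(z,A \right)} = 16$
$V = - \frac{1}{50}$ ($V = \frac{1}{-2 - 48} = \frac{1}{-50} = - \frac{1}{50} \approx -0.02$)
$\frac{x{\left(-4 \right)} + T}{\left(144 - 129\right) + V} = \frac{\frac{14}{5} + 112}{\left(144 - 129\right) - \frac{1}{50}} = \frac{574}{5 \left(\left(144 - 129\right) - \frac{1}{50}\right)} = \frac{574}{5 \left(15 - \frac{1}{50}\right)} = \frac{574}{5 \cdot \frac{749}{50}} = \frac{574}{5} \cdot \frac{50}{749} = \frac{820}{107}$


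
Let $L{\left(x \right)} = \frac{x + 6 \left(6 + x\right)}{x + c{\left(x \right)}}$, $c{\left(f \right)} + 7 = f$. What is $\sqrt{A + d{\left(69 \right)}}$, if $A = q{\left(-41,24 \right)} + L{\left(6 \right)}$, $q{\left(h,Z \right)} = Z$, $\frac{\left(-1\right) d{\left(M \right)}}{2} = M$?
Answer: $\frac{2 i \sqrt{615}}{5} \approx 9.9197 i$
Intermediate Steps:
$d{\left(M \right)} = - 2 M$
$c{\left(f \right)} = -7 + f$
$L{\left(x \right)} = \frac{36 + 7 x}{-7 + 2 x}$ ($L{\left(x \right)} = \frac{x + 6 \left(6 + x\right)}{x + \left(-7 + x\right)} = \frac{x + \left(36 + 6 x\right)}{-7 + 2 x} = \frac{36 + 7 x}{-7 + 2 x}$)
$A = \frac{198}{5}$ ($A = 24 + \frac{36 + 7 \cdot 6}{-7 + 2 \cdot 6} = 24 + \frac{36 + 42}{-7 + 12} = 24 + \frac{1}{5} \cdot 78 = 24 + \frac{78}{5} = \frac{198}{5} \approx 39.6$)
$\sqrt{A + d{\left(69 \right)}} = \sqrt{\frac{198}{5} - 138} = \sqrt{- \frac{492}{5}} = \frac{2 i \sqrt{615}}{5}$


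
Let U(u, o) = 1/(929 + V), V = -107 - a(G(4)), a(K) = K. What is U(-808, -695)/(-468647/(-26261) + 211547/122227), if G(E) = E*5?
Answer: 458543321/7199296516296 ≈ 6.3693e-5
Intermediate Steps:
G(E) = 5*E
V = -127 (V = -107 - 5*4 = -107 - 1*20 = -107 - 20 = -127)
U(u, o) = 1/802 (U(u, o) = 1/(929 - 127) = 1/802)
U(-808, -695)/(-468647/(-26261) + 211547/122227) = 1/(802*(-468647/(-26261) + 211547/122227)) = 1/(802*(-468647*(-1/26261) + 211547*(1/122227))) = 1/(802*(468647/26261 + 30221/17461)) = 1/(802*(8976678948/458543321)) = (1/802)*(458543321/8976678948) = 458543321/7199296516296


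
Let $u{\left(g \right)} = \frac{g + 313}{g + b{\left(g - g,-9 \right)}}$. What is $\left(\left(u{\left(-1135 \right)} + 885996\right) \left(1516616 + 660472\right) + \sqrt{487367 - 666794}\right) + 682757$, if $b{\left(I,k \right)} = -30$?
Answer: $\frac{2247160902468161}{1165} + i \sqrt{179427} \approx 1.9289 \cdot 10^{12} + 423.59 i$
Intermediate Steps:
$u{\left(g \right)} = \frac{313 + g}{-30 + g}$ ($u{\left(g \right)} = \frac{g + 313}{g - 30} = \frac{313 + g}{-30 + g}$)
$\left(\left(u{\left(-1135 \right)} + 885996\right) \left(1516616 + 660472\right) + \sqrt{487367 - 666794}\right) + 682757 = \left(\left(\frac{313 - 1135}{-30 - 1135} + 885996\right) \left(1516616 + 660472\right) + \sqrt{487367 - 666794}\right) + 682757 = \left(\left(\frac{1}{-1165} \left(-822\right) + 885996\right) 2177088 + \sqrt{-179427}\right) + 682757 = \left(\left(\left(- \frac{1}{1165}\right) \left(-822\right) + 885996\right) 2177088 + i \sqrt{179427}\right) + 682757 = \left(\left(\frac{822}{1165} + 885996\right) 2177088 + i \sqrt{179427}\right) + 682757 = \left(\frac{1032186162}{1165} \cdot 2177088 + i \sqrt{179427}\right) + 682757 = \left(\frac{2247160107056256}{1165} + i \sqrt{179427}\right) + 682757 = \frac{2247160902468161}{1165} + i \sqrt{179427}$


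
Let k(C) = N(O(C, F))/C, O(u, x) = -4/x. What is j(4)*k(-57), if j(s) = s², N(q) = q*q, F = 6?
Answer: -64/513 ≈ -0.12476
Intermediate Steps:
N(q) = q²
k(C) = 4/(9*C) (k(C) = (-4/6)²/C = (-4*⅙)²/C = (-⅔)²/C = 4/(9*C))
j(4)*k(-57) = 4²*((4/9)/(-57)) = 16*((4/9)*(-1/57)) = 16*(-4/513) = -64/513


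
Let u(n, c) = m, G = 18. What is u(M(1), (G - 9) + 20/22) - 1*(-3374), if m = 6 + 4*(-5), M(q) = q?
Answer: 3360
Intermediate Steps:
m = -14 (m = 6 - 20 = -14)
u(n, c) = -14
u(M(1), (G - 9) + 20/22) - 1*(-3374) = -14 - 1*(-3374) = -14 + 3374 = 3360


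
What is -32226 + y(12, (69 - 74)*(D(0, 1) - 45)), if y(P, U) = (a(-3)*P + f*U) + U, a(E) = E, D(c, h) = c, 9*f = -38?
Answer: -32987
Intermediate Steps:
f = -38/9 (f = (⅑)*(-38) = -38/9 ≈ -4.2222)
y(P, U) = -3*P - 29*U/9 (y(P, U) = (-3*P - 38*U/9) + U = -3*P - 29*U/9)
-32226 + y(12, (69 - 74)*(D(0, 1) - 45)) = -32226 + (-3*12 - 29*(69 - 74)*(0 - 45)/9) = -32226 + (-36 - (-145)*(-45)/9) = -32226 + (-36 - 29/9*225) = -32226 + (-36 - 725) = -32226 - 761 = -32987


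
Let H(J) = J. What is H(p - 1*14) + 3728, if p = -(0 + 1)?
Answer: 3713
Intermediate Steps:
p = -1 (p = -1*1 = -1)
H(p - 1*14) + 3728 = (-1 - 1*14) + 3728 = (-1 - 14) + 3728 = -15 + 3728 = 3713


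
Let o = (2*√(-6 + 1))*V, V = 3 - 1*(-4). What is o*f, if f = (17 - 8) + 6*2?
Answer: 294*I*√5 ≈ 657.4*I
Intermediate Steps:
V = 7 (V = 3 + 4 = 7)
f = 21 (f = 9 + 12 = 21)
o = 14*I*√5 (o = (2*√(-6 + 1))*7 = (2*√(-5))*7 = (2*(I*√5))*7 = (2*I*√5)*7 = 14*I*√5 ≈ 31.305*I)
o*f = (14*I*√5)*21 = 294*I*√5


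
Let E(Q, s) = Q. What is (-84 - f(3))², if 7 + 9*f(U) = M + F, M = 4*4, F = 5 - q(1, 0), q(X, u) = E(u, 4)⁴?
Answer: 592900/81 ≈ 7319.8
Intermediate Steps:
q(X, u) = u⁴
F = 5 (F = 5 - 1*0⁴ = 5 - 1*0 = 5 + 0 = 5)
M = 16
f(U) = 14/9 (f(U) = -7/9 + (16 + 5)/9 = -7/9 + (⅑)*21 = -7/9 + 7/3 = 14/9)
(-84 - f(3))² = (-84 - 1*14/9)² = (-84 - 14/9)² = (-770/9)² = 592900/81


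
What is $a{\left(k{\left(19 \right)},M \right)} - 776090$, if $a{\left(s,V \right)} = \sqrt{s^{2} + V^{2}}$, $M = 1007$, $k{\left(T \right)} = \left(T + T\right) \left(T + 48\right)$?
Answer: $-776090 + 19 \sqrt{20765} \approx -7.7335 \cdot 10^{5}$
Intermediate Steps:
$k{\left(T \right)} = 2 T \left(48 + T\right)$
$a{\left(s,V \right)} = \sqrt{V^{2} + s^{2}}$
$a{\left(k{\left(19 \right)},M \right)} - 776090 = \sqrt{1007^{2} + \left(2 \cdot 19 \left(48 + 19\right)\right)^{2}} - 776090 = \sqrt{1014049 + \left(2 \cdot 19 \cdot 67\right)^{2}} - 776090 = \sqrt{1014049 + 2546^{2}} - 776090 = \sqrt{1014049 + 6482116} - 776090 = \sqrt{7496165} - 776090 = 19 \sqrt{20765} - 776090 = -776090 + 19 \sqrt{20765}$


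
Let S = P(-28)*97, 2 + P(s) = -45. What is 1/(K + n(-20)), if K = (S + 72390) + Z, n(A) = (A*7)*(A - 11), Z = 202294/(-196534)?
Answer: 98267/7091926510 ≈ 1.3856e-5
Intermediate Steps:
P(s) = -47 (P(s) = -2 - 45 = -47)
S = -4559 (S = -47*97 = -4559)
Z = -101147/98267 (Z = 202294*(-1/196534) = -101147/98267 ≈ -1.0293)
n(A) = 7*A*(-11 + A) (n(A) = (7*A)*(-11 + A) = 7*A*(-11 + A))
K = 6665447730/98267 (K = (-4559 + 72390) - 101147/98267 = 67831 - 101147/98267 = 6665447730/98267 ≈ 67830.)
1/(K + n(-20)) = 1/(6665447730/98267 + 7*(-20)*(-11 - 20)) = 1/(6665447730/98267 + 7*(-20)*(-31)) = 1/(6665447730/98267 + 4340) = 1/(7091926510/98267) = 98267/7091926510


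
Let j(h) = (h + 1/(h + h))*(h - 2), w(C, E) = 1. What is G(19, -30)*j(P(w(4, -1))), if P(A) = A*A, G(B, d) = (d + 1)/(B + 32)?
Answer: 29/34 ≈ 0.85294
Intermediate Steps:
G(B, d) = (1 + d)/(32 + B)
P(A) = A²
j(h) = (-2 + h)*(h + 1/(2*h)) (j(h) = (h + 1/(2*h))*(-2 + h) = (-2 + h)*(h + 1/(2*h)))
G(19, -30)*j(P(w(4, -1))) = ((1 - 30)/(32 + 19))*(½ + (1²)² - 1/(1²) - 2*1²) = (-29/51)*(½ + 1² - 1/1 - 2*1) = ((1/51)*(-29))*(½ + 1 - 1*1 - 2) = -29*(½ + 1 - 1 - 2)/51 = -29/51*(-3/2) = 29/34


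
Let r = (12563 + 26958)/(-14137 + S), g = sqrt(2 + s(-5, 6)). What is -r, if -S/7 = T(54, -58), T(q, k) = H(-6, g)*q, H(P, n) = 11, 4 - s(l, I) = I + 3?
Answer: 39521/18295 ≈ 2.1602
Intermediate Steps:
s(l, I) = 1 - I (s(l, I) = 4 - (I + 3) = 4 - (3 + I) = 4 + (-3 - I) = 1 - I)
g = I*sqrt(3) (g = sqrt(2 + (1 - 1*6)) = sqrt(2 + (1 - 6)) = sqrt(2 - 5) = sqrt(-3) = I*sqrt(3) ≈ 1.732*I)
T(q, k) = 11*q
S = -4158 (S = -77*54 = -7*594 = -4158)
r = -39521/18295 (r = (12563 + 26958)/(-14137 - 4158) = 39521/(-18295) = 39521*(-1/18295) = -39521/18295 ≈ -2.1602)
-r = -1*(-39521/18295) = 39521/18295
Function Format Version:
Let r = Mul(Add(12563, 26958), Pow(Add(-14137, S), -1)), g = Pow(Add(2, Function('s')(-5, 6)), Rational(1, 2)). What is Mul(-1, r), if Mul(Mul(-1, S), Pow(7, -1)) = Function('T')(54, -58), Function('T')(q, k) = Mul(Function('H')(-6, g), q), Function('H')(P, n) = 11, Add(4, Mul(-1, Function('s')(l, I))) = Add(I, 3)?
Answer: Rational(39521, 18295) ≈ 2.1602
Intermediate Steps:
Function('s')(l, I) = Add(1, Mul(-1, I)) (Function('s')(l, I) = Add(4, Mul(-1, Add(I, 3))) = Add(4, Mul(-1, Add(3, I))) = Add(4, Add(-3, Mul(-1, I))) = Add(1, Mul(-1, I)))
g = Mul(I, Pow(3, Rational(1, 2))) (g = Pow(Add(2, Add(1, Mul(-1, 6))), Rational(1, 2)) = Pow(Add(2, Add(1, -6)), Rational(1, 2)) = Pow(Add(2, -5), Rational(1, 2)) = Pow(-3, Rational(1, 2)) = Mul(I, Pow(3, Rational(1, 2))) ≈ Mul(1.7320, I))
Function('T')(q, k) = Mul(11, q)
S = -4158 (S = Mul(-7, Mul(11, 54)) = Mul(-7, 594) = -4158)
r = Rational(-39521, 18295) (r = Mul(Add(12563, 26958), Pow(Add(-14137, -4158), -1)) = Mul(39521, Pow(-18295, -1)) = Mul(39521, Rational(-1, 18295)) = Rational(-39521, 18295) ≈ -2.1602)
Mul(-1, r) = Mul(-1, Rational(-39521, 18295)) = Rational(39521, 18295)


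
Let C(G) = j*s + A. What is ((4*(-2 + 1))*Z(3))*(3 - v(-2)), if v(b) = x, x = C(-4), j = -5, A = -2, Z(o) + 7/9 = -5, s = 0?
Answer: 1040/9 ≈ 115.56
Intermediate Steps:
Z(o) = -52/9 (Z(o) = -7/9 - 5 = -52/9)
C(G) = -2 (C(G) = -5*0 - 2 = 0 - 2 = -2)
x = -2
v(b) = -2
((4*(-2 + 1))*Z(3))*(3 - v(-2)) = ((4*(-2 + 1))*(-52/9))*(3 - 1*(-2)) = ((4*(-1))*(-52/9))*(3 + 2) = -4*(-52/9)*5 = (208/9)*5 = 1040/9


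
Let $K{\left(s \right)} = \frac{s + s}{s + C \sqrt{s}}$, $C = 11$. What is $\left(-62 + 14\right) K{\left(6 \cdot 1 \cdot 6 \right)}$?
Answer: $- \frac{576}{17} \approx -33.882$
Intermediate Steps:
$K{\left(s \right)} = \frac{2 s}{s + 11 \sqrt{s}}$ ($K{\left(s \right)} = \frac{s + s}{s + 11 \sqrt{s}} = \frac{2 s}{s + 11 \sqrt{s}}$)
$\left(-62 + 14\right) K{\left(6 \cdot 1 \cdot 6 \right)} = \left(-62 + 14\right) \frac{2 \cdot 6 \cdot 1 \cdot 6}{6 \cdot 1 \cdot 6 + 11 \sqrt{6 \cdot 1 \cdot 6}} = - 48 \frac{2 \cdot 6 \cdot 6}{6 \cdot 6 + 11 \sqrt{6 \cdot 6}} = - 48 \cdot 2 \cdot 36 \frac{1}{36 + 11 \sqrt{36}} = - 48 \cdot 2 \cdot 36 \frac{1}{36 + 11 \cdot 6} = - 48 \cdot 2 \cdot 36 \frac{1}{36 + 66} = - 48 \cdot 2 \cdot 36 \cdot \frac{1}{102} = \left(-48\right) \frac{12}{17} = - \frac{576}{17}$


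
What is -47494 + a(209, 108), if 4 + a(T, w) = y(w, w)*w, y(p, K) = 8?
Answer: -46634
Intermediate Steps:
a(T, w) = -4 + 8*w
-47494 + a(209, 108) = -47494 + (-4 + 8*108) = -47494 + (-4 + 864) = -47494 + 860 = -46634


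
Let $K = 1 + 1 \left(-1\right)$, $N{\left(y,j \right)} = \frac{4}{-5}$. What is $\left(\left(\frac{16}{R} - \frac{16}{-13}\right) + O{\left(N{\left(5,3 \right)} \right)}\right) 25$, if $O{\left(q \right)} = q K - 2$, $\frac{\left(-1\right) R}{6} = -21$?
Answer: $- \frac{13150}{819} \approx -16.056$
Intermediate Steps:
$R = 126$ ($R = \left(-6\right) \left(-21\right) = 126$)
$N{\left(y,j \right)} = - \frac{4}{5}$ ($N{\left(y,j \right)} = 4 \left(- \frac{1}{5}\right) = - \frac{4}{5}$)
$K = 0$ ($K = 1 - 1 = 0$)
$O{\left(q \right)} = -2$ ($O{\left(q \right)} = q 0 - 2 = 0 - 2 = -2$)
$\left(\left(\frac{16}{R} - \frac{16}{-13}\right) + O{\left(N{\left(5,3 \right)} \right)}\right) 25 = \left(\left(\frac{16}{126} - \frac{16}{-13}\right) - 2\right) 25 = \left(\left(16 \cdot \frac{1}{126} - - \frac{16}{13}\right) - 2\right) 25 = \left(\left(\frac{8}{63} + \frac{16}{13}\right) - 2\right) 25 = \left(\frac{1112}{819} - 2\right) 25 = \left(- \frac{526}{819}\right) 25 = - \frac{13150}{819}$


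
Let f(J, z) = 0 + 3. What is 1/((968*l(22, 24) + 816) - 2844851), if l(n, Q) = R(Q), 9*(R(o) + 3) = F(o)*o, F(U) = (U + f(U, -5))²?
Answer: -1/965147 ≈ -1.0361e-6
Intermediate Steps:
f(J, z) = 3
F(U) = (3 + U)² (F(U) = (U + 3)² = (3 + U)²)
R(o) = -3 + o*(3 + o)²/9 (R(o) = -3 + ((3 + o)²*o)/9 = -3 + (o*(3 + o)²)/9 = -3 + o*(3 + o)²/9)
l(n, Q) = -3 + Q*(3 + Q)²/9
1/((968*l(22, 24) + 816) - 2844851) = 1/((968*(-3 + (⅑)*24*(3 + 24)²) + 816) - 2844851) = 1/((968*(-3 + (⅑)*24*27²) + 816) - 2844851) = 1/((968*(-3 + (⅑)*24*729) + 816) - 2844851) = 1/((968*(-3 + 1944) + 816) - 2844851) = 1/((968*1941 + 816) - 2844851) = 1/((1878888 + 816) - 2844851) = 1/(1879704 - 2844851) = 1/(-965147) = -1/965147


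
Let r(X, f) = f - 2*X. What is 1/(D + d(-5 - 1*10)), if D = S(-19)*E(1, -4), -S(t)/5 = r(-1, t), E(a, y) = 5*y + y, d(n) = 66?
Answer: -1/1974 ≈ -0.00050659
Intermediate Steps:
E(a, y) = 6*y
S(t) = -10 - 5*t (S(t) = -5*(t - 2*(-1)) = -5*(t + 2) = -5*(2 + t) = -10 - 5*t)
D = -2040 (D = (-10 - 5*(-19))*(6*(-4)) = (-10 + 95)*(-24) = 85*(-24) = -2040)
1/(D + d(-5 - 1*10)) = 1/(-2040 + 66) = 1/(-1974) = -1/1974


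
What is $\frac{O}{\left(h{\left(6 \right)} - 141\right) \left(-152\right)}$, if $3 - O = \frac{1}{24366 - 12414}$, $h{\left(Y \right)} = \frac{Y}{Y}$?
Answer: $\frac{7171}{50867712} \approx 0.00014097$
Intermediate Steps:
$h{\left(Y \right)} = 1$
$O = \frac{35855}{11952}$ ($O = 3 - \frac{1}{24366 - 12414} = 3 - \frac{1}{11952} = \frac{35855}{11952} \approx 2.9999$)
$\frac{O}{\left(h{\left(6 \right)} - 141\right) \left(-152\right)} = \frac{35855}{11952 \left(1 - 141\right) \left(-152\right)} = \frac{35855}{11952 \left(\left(-140\right) \left(-152\right)\right)} = \frac{35855}{11952 \cdot 21280} = \frac{35855}{11952} \cdot \frac{1}{21280} = \frac{7171}{50867712}$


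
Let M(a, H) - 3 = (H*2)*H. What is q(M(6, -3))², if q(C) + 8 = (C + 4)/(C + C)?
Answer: 96721/1764 ≈ 54.831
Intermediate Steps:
M(a, H) = 3 + 2*H² (M(a, H) = 3 + (H*2)*H = 3 + (2*H)*H = 3 + 2*H²)
q(C) = -8 + (4 + C)/(2*C) (q(C) = -8 + (C + 4)/(C + C) = -8 + (4 + C)/((2*C)) = -8 + (4 + C)*(1/(2*C)) = -8 + (4 + C)/(2*C))
q(M(6, -3))² = (-15/2 + 2/(3 + 2*(-3)²))² = (-15/2 + 2/(3 + 2*9))² = (-15/2 + 2/(3 + 18))² = (-15/2 + 2/21)² = (-311/42)² = 96721/1764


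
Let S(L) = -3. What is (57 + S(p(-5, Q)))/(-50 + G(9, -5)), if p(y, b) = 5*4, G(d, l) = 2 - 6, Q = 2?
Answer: -1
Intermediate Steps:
G(d, l) = -4
p(y, b) = 20
(57 + S(p(-5, Q)))/(-50 + G(9, -5)) = (57 - 3)/(-50 - 4) = 54/(-54) = 54*(-1/54) = -1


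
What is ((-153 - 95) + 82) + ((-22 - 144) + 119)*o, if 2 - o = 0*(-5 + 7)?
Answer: -260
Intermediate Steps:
o = 2 (o = 2 - 0*(-5 + 7) = 2 - 0*2 = 2 - 1*0 = 2 + 0 = 2)
((-153 - 95) + 82) + ((-22 - 144) + 119)*o = ((-153 - 95) + 82) + ((-22 - 144) + 119)*2 = (-248 + 82) + (-166 + 119)*2 = -166 - 47*2 = -166 - 94 = -260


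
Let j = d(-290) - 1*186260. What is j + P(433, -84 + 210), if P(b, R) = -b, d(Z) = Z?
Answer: -186983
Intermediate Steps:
j = -186550 (j = -290 - 1*186260 = -290 - 186260 = -186550)
j + P(433, -84 + 210) = -186550 - 1*433 = -186550 - 433 = -186983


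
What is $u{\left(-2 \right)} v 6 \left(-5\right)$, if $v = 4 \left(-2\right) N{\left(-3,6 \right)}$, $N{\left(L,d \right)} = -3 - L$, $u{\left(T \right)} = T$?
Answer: $0$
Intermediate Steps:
$v = 0$ ($v = 4 \left(-2\right) \left(-3 - -3\right) = - 8 \left(-3 + 3\right) = \left(-8\right) 0 = 0$)
$u{\left(-2 \right)} v 6 \left(-5\right) = - 2 \cdot 0 \cdot 6 \left(-5\right) = - 2 \cdot 0 \left(-5\right) = \left(-2\right) 0 = 0$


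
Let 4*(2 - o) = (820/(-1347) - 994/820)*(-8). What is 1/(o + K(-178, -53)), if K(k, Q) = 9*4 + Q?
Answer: -276135/5147684 ≈ -0.053643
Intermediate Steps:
K(k, Q) = 36 + Q
o = -453389/276135 (o = 2 - (820/(-1347) - 994/820)*(-8)/4 = 2 - (820*(-1/1347) - 994*1/820)*(-8)/4 = 2 - (-820/1347 - 497/410)*(-8)/4 = 2 - (-1005659)*(-8)/2209080 = 2 - 1/4*4022636/276135 = 2 - 1005659/276135 = -453389/276135 ≈ -1.6419)
1/(o + K(-178, -53)) = 1/(-453389/276135 + (36 - 53)) = 1/(-453389/276135 - 17) = 1/(-5147684/276135) = -276135/5147684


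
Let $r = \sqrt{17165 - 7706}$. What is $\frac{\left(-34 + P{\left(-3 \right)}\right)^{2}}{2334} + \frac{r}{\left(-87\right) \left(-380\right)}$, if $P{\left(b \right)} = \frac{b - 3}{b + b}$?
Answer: $\frac{363}{778} + \frac{\sqrt{1051}}{11020} \approx 0.46952$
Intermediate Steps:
$r = 3 \sqrt{1051}$ ($r = \sqrt{9459} = 3 \sqrt{1051} \approx 97.257$)
$P{\left(b \right)} = \frac{-3 + b}{2 b}$
$\frac{\left(-34 + P{\left(-3 \right)}\right)^{2}}{2334} + \frac{r}{\left(-87\right) \left(-380\right)} = \frac{\left(-34 + \frac{-3 - 3}{2 \left(-3\right)}\right)^{2}}{2334} + \frac{3 \sqrt{1051}}{\left(-87\right) \left(-380\right)} = \left(-34 + \frac{1}{2} \left(- \frac{1}{3}\right) \left(-6\right)\right)^{2} \cdot \frac{1}{2334} + \frac{3 \sqrt{1051}}{33060} = \left(-34 + 1\right)^{2} \cdot \frac{1}{2334} + 3 \sqrt{1051} \cdot \frac{1}{33060} = \left(-33\right)^{2} \cdot \frac{1}{2334} + \frac{\sqrt{1051}}{11020} = 1089 \cdot \frac{1}{2334} + \frac{\sqrt{1051}}{11020} = \frac{363}{778} + \frac{\sqrt{1051}}{11020}$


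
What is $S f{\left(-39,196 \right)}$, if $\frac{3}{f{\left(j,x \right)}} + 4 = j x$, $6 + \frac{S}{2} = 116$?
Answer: $- \frac{165}{1912} \approx -0.086297$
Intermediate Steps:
$S = 220$ ($S = -12 + 2 \cdot 116 = -12 + 232 = 220$)
$f{\left(j,x \right)} = \frac{3}{-4 + j x}$
$S f{\left(-39,196 \right)} = 220 \frac{3}{-4 - 7644} = 220 \frac{3}{-7648} = 220 \cdot 3 \left(- \frac{1}{7648}\right) = 220 \left(- \frac{3}{7648}\right) = - \frac{165}{1912}$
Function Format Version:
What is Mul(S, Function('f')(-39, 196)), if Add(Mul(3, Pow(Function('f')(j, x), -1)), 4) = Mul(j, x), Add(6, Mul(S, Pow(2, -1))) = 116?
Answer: Rational(-165, 1912) ≈ -0.086297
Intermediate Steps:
S = 220 (S = Add(-12, Mul(2, 116)) = Add(-12, 232) = 220)
Function('f')(j, x) = Mul(3, Pow(Add(-4, Mul(j, x)), -1))
Mul(S, Function('f')(-39, 196)) = Mul(220, Mul(3, Pow(Add(-4, Mul(-39, 196)), -1))) = Mul(220, Mul(3, Pow(Add(-4, -7644), -1))) = Mul(220, Mul(3, Pow(-7648, -1))) = Mul(220, Mul(3, Rational(-1, 7648))) = Mul(220, Rational(-3, 7648)) = Rational(-165, 1912)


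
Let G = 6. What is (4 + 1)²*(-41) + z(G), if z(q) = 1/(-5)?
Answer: -5126/5 ≈ -1025.2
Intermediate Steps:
z(q) = -⅕
(4 + 1)²*(-41) + z(G) = (4 + 1)²*(-41) - ⅕ = 5²*(-41) - ⅕ = 25*(-41) - ⅕ = -1025 - ⅕ = -5126/5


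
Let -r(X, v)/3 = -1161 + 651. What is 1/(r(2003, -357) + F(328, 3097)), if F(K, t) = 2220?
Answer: 1/3750 ≈ 0.00026667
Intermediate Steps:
r(X, v) = 1530 (r(X, v) = -3*(-1161 + 651) = -3*(-510) = 1530)
1/(r(2003, -357) + F(328, 3097)) = 1/(1530 + 2220) = 1/3750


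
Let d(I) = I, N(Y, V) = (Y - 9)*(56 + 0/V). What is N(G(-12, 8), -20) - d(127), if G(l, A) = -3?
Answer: -799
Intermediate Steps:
N(Y, V) = -504 + 56*Y (N(Y, V) = (-9 + Y)*(56 + 0) = (-9 + Y)*56 = -504 + 56*Y)
N(G(-12, 8), -20) - d(127) = (-504 + 56*(-3)) - 1*127 = (-504 - 168) - 127 = -672 - 127 = -799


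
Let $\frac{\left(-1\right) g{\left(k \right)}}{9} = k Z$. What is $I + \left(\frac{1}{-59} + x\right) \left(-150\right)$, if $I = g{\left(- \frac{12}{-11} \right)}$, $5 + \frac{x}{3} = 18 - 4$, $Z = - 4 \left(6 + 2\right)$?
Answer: $- \frac{2422896}{649} \approx -3733.3$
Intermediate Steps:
$Z = -32$ ($Z = \left(-4\right) 8 = -32$)
$g{\left(k \right)} = 288 k$ ($g{\left(k \right)} = - 9 k \left(-32\right) = - 9 \left(- 32 k\right) = 288 k$)
$x = 27$ ($x = -15 + 3 \left(18 - 4\right) = -15 + 3 \cdot 14 = -15 + 42 = 27$)
$I = \frac{3456}{11}$ ($I = 288 \left(- \frac{12}{-11}\right) = 288 \left(\left(-12\right) \left(- \frac{1}{11}\right)\right) = 288 \cdot \frac{12}{11} = \frac{3456}{11} \approx 314.18$)
$I + \left(\frac{1}{-59} + x\right) \left(-150\right) = \frac{3456}{11} + \left(\frac{1}{-59} + 27\right) \left(-150\right) = \frac{3456}{11} + \left(- \frac{1}{59} + 27\right) \left(-150\right) = \frac{3456}{11} + \frac{1592}{59} \left(-150\right) = \frac{3456}{11} - \frac{238800}{59} = - \frac{2422896}{649}$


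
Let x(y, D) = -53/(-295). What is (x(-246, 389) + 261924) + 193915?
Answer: 134472558/295 ≈ 4.5584e+5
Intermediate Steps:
x(y, D) = 53/295 (x(y, D) = -53*(-1/295) = 53/295)
(x(-246, 389) + 261924) + 193915 = (53/295 + 261924) + 193915 = 77267633/295 + 193915 = 134472558/295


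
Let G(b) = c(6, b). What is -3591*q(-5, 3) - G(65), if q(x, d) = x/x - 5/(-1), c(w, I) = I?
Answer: -21611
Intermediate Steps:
q(x, d) = 6 (q(x, d) = 1 - 5*(-1) = 1 + 5 = 6)
G(b) = b
-3591*q(-5, 3) - G(65) = -3591*6 - 1*65 = -21546 - 65 = -21611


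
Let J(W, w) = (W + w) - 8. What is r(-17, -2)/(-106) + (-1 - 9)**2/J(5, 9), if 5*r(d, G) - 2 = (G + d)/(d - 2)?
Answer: 26491/1590 ≈ 16.661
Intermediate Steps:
r(d, G) = 2/5 + (G + d)/(5*(-2 + d)) (r(d, G) = 2/5 + ((G + d)/(d - 2))/5 = 2/5 + ((G + d)/(-2 + d))/5 = 2/5 + (G + d)/(5*(-2 + d)))
J(W, w) = -8 + W + w
r(-17, -2)/(-106) + (-1 - 9)**2/J(5, 9) = ((-4 - 2 + 3*(-17))/(5*(-2 - 17)))/(-106) + (-1 - 9)**2/(-8 + 5 + 9) = ((1/5)*(-4 - 2 - 51)/(-19))*(-1/106) + (-10)**2/6 = ((1/5)*(-1/19)*(-57))*(-1/106) + 100*(1/6) = (3/5)*(-1/106) + 50/3 = -3/530 + 50/3 = 26491/1590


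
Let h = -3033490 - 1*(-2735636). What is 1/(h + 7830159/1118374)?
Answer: -1118374/333104339237 ≈ -3.3574e-6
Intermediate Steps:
h = -297854 (h = -3033490 + 2735636 = -297854)
1/(h + 7830159/1118374) = 1/(-297854 + 7830159/1118374) = 1/(-333104339237/1118374) = -1118374/333104339237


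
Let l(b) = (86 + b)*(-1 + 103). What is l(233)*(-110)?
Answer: -3579180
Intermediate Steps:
l(b) = 8772 + 102*b (l(b) = (86 + b)*102 = 8772 + 102*b)
l(233)*(-110) = (8772 + 102*233)*(-110) = (8772 + 23766)*(-110) = 32538*(-110) = -3579180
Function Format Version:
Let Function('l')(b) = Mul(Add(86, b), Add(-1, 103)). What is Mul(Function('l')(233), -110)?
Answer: -3579180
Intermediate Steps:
Function('l')(b) = Add(8772, Mul(102, b)) (Function('l')(b) = Mul(Add(86, b), 102) = Add(8772, Mul(102, b)))
Mul(Function('l')(233), -110) = Mul(Add(8772, Mul(102, 233)), -110) = Mul(Add(8772, 23766), -110) = Mul(32538, -110) = -3579180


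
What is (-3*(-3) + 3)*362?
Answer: 4344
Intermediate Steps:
(-3*(-3) + 3)*362 = (9 + 3)*362 = 12*362 = 4344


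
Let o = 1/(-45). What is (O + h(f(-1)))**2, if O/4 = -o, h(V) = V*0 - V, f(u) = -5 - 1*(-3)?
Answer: 8836/2025 ≈ 4.3635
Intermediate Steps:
f(u) = -2 (f(u) = -5 + 3 = -2)
h(V) = -V (h(V) = 0 - V = -V)
o = -1/45 ≈ -0.022222
O = 4/45 (O = 4*(-1*(-1/45)) = 4*(1/45) = 4/45 ≈ 0.088889)
(O + h(f(-1)))**2 = (4/45 - 1*(-2))**2 = (4/45 + 2)**2 = (94/45)**2 = 8836/2025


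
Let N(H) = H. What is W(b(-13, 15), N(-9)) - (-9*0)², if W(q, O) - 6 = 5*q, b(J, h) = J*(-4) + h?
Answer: 341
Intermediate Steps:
b(J, h) = h - 4*J (b(J, h) = -4*J + h = h - 4*J)
W(q, O) = 6 + 5*q
W(b(-13, 15), N(-9)) - (-9*0)² = (6 + 5*(15 - 4*(-13))) - (-9*0)² = (6 + 5*(15 + 52)) - 1*0² = (6 + 5*67) - 1*0 = (6 + 335) + 0 = 341 + 0 = 341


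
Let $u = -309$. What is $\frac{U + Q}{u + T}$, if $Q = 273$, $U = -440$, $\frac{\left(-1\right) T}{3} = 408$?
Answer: $\frac{167}{1533} \approx 0.10894$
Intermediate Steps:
$T = -1224$ ($T = \left(-3\right) 408 = -1224$)
$\frac{U + Q}{u + T} = \frac{-440 + 273}{-309 - 1224} = - \frac{167}{-1533} = \left(-167\right) \left(- \frac{1}{1533}\right) = \frac{167}{1533}$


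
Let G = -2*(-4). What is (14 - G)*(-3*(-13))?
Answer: 234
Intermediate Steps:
G = 8
(14 - G)*(-3*(-13)) = (14 - 1*8)*(-3*(-13)) = (14 - 8)*39 = 6*39 = 234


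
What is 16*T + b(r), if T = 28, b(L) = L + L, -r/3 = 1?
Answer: 442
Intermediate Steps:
r = -3 (r = -3*1 = -3)
b(L) = 2*L
16*T + b(r) = 16*28 + 2*(-3) = 448 - 6 = 442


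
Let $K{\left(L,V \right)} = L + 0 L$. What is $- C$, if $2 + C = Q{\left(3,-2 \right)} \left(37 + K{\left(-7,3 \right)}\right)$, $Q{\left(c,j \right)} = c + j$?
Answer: $-28$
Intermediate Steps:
$K{\left(L,V \right)} = L$ ($K{\left(L,V \right)} = L + 0 = L$)
$C = 28$ ($C = -2 + \left(3 - 2\right) \left(37 - 7\right) = -2 + 1 \cdot 30 = -2 + 30 = 28$)
$- C = \left(-1\right) 28 = -28$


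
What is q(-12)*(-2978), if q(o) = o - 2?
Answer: 41692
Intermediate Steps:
q(o) = -2 + o
q(-12)*(-2978) = (-2 - 12)*(-2978) = -14*(-2978) = 41692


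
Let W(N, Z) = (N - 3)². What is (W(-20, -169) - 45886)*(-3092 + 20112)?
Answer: -771976140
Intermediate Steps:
W(N, Z) = (-3 + N)²
(W(-20, -169) - 45886)*(-3092 + 20112) = ((-3 - 20)² - 45886)*(-3092 + 20112) = ((-23)² - 45886)*17020 = (529 - 45886)*17020 = -45357*17020 = -771976140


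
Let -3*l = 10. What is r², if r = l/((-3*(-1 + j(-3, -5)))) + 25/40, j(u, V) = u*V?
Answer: 126025/254016 ≈ 0.49613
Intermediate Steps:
l = -10/3 (l = -⅓*10 = -10/3 ≈ -3.3333)
j(u, V) = V*u
r = 355/504 (r = -10*(-1/(3*(-1 - 5*(-3))))/3 + 25/40 = -10*(-1/(3*(-1 + 15)))/3 + 25*(1/40) = -10/(3*((-3*14))) + 5/8 = -10/3/(-42) + 5/8 = -10/3*(-1/42) + 5/8 = 5/63 + 5/8 = 355/504 ≈ 0.70436)
r² = (355/504)² = 126025/254016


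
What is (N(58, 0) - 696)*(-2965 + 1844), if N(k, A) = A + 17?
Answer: 761159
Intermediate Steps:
N(k, A) = 17 + A
(N(58, 0) - 696)*(-2965 + 1844) = ((17 + 0) - 696)*(-2965 + 1844) = (17 - 696)*(-1121) = -679*(-1121) = 761159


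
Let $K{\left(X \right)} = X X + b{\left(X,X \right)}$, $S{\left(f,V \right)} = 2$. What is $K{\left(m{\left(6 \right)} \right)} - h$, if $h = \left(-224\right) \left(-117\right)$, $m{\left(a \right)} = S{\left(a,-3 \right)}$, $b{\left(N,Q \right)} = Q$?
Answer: $-26202$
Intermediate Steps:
$m{\left(a \right)} = 2$
$h = 26208$
$K{\left(X \right)} = X + X^{2}$ ($K{\left(X \right)} = X X + X = X^{2} + X = X + X^{2}$)
$K{\left(m{\left(6 \right)} \right)} - h = 2 \left(1 + 2\right) - 26208 = 2 \cdot 3 - 26208 = 6 - 26208 = -26202$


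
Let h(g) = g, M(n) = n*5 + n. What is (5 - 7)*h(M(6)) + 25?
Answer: -47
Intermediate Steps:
M(n) = 6*n (M(n) = 5*n + n = 6*n)
(5 - 7)*h(M(6)) + 25 = (5 - 7)*(6*6) + 25 = -2*36 + 25 = -72 + 25 = -47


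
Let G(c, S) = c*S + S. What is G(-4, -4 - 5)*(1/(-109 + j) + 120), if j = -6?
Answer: 372573/115 ≈ 3239.8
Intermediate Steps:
G(c, S) = S + S*c (G(c, S) = S*c + S = S + S*c)
G(-4, -4 - 5)*(1/(-109 + j) + 120) = ((-4 - 5)*(1 - 4))*(1/(-109 - 6) + 120) = (-9*(-3))*(1/(-115) + 120) = 27*(-1/115 + 120) = 27*(13799/115) = 372573/115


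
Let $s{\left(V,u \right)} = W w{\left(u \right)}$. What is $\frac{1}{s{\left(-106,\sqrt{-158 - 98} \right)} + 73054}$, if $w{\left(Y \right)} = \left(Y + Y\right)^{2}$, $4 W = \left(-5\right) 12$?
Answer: $\frac{1}{88414} \approx 1.131 \cdot 10^{-5}$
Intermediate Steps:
$W = -15$ ($W = \frac{\left(-5\right) 12}{4} = \frac{1}{4} \left(-60\right) = -15$)
$w{\left(Y \right)} = 4 Y^{2}$ ($w{\left(Y \right)} = \left(2 Y\right)^{2} = 4 Y^{2}$)
$s{\left(V,u \right)} = - 60 u^{2}$ ($s{\left(V,u \right)} = - 15 \cdot 4 u^{2} = - 60 u^{2}$)
$\frac{1}{s{\left(-106,\sqrt{-158 - 98} \right)} + 73054} = \frac{1}{- 60 \left(\sqrt{-158 - 98}\right)^{2} + 73054} = \frac{1}{- 60 \left(\sqrt{-256}\right)^{2} + 73054} = \frac{1}{- 60 \left(16 i\right)^{2} + 73054} = \frac{1}{\left(-60\right) \left(-256\right) + 73054} = \frac{1}{15360 + 73054} = \frac{1}{88414}$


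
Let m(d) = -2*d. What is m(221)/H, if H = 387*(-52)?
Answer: 17/774 ≈ 0.021964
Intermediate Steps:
H = -20124
m(221)/H = -2*221/(-20124) = -442*(-1/20124) = 17/774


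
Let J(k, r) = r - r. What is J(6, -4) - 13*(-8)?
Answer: 104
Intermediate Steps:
J(k, r) = 0
J(6, -4) - 13*(-8) = 0 - 13*(-8) = 0 + 104 = 104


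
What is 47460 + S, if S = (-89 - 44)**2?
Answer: 65149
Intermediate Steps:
S = 17689 (S = (-133)**2 = 17689)
47460 + S = 47460 + 17689 = 65149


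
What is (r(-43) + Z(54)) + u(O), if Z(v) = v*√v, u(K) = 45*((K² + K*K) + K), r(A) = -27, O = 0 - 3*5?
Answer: 19548 + 162*√6 ≈ 19945.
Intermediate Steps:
O = -15 (O = 0 - 15 = -15)
u(K) = 45*K + 90*K² (u(K) = 45*((K² + K²) + K) = 45*(2*K² + K) = 45*(K + 2*K²) = 45*K + 90*K²)
Z(v) = v^(3/2)
(r(-43) + Z(54)) + u(O) = (-27 + 54^(3/2)) + 45*(-15)*(1 + 2*(-15)) = (-27 + 162*√6) + 45*(-15)*(1 - 30) = (-27 + 162*√6) + 45*(-15)*(-29) = (-27 + 162*√6) + 19575 = 19548 + 162*√6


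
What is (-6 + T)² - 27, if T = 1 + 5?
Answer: -27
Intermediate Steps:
T = 6
(-6 + T)² - 27 = (-6 + 6)² - 27 = 0² - 27 = 0 - 27 = -27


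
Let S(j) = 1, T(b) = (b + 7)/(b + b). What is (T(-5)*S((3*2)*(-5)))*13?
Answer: -13/5 ≈ -2.6000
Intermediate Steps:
T(b) = (7 + b)/(2*b) (T(b) = (7 + b)/((2*b)) = (7 + b)*(1/(2*b)) = (7 + b)/(2*b))
(T(-5)*S((3*2)*(-5)))*13 = (((½)*(7 - 5)/(-5))*1)*13 = (((½)*(-⅕)*2)*1)*13 = -⅕*1*13 = -⅕*13 = -13/5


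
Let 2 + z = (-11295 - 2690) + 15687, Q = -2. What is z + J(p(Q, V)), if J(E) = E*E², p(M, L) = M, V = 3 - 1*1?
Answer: 1692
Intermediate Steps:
V = 2 (V = 3 - 1 = 2)
z = 1700 (z = -2 + ((-11295 - 2690) + 15687) = -2 + (-13985 + 15687) = -2 + 1702 = 1700)
J(E) = E³
z + J(p(Q, V)) = 1700 + (-2)³ = 1700 - 8 = 1692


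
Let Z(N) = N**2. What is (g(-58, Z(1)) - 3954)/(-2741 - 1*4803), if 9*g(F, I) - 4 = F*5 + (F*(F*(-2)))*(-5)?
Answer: 31/943 ≈ 0.032874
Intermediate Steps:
g(F, I) = 4/9 + 5*F/9 + 10*F**2/9 (g(F, I) = 4/9 + (F*5 + (F*(F*(-2)))*(-5))/9 = 4/9 + (5*F + (F*(-2*F))*(-5))/9 = 4/9 + (5*F - 2*F**2*(-5))/9 = 4/9 + (5*F + 10*F**2)/9 = 4/9 + (5*F/9 + 10*F**2/9) = 4/9 + 5*F/9 + 10*F**2/9)
(g(-58, Z(1)) - 3954)/(-2741 - 1*4803) = ((4/9 + (5/9)*(-58) + (10/9)*(-58)**2) - 3954)/(-2741 - 1*4803) = ((4/9 - 290/9 + (10/9)*3364) - 3954)/(-2741 - 4803) = ((4/9 - 290/9 + 33640/9) - 3954)/(-7544) = (3706 - 3954)*(-1/7544) = -248*(-1/7544) = 31/943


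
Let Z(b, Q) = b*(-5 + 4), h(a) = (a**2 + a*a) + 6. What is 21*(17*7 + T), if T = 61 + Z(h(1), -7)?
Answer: 3612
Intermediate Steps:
h(a) = 6 + 2*a**2 (h(a) = (a**2 + a**2) + 6 = 2*a**2 + 6 = 6 + 2*a**2)
Z(b, Q) = -b (Z(b, Q) = b*(-1) = -b)
T = 53 (T = 61 - (6 + 2*1**2) = 61 - (6 + 2*1) = 61 - (6 + 2) = 61 - 1*8 = 61 - 8 = 53)
21*(17*7 + T) = 21*(17*7 + 53) = 21*(119 + 53) = 21*172 = 3612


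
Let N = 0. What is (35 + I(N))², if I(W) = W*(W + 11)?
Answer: 1225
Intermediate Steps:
I(W) = W*(11 + W)
(35 + I(N))² = (35 + 0*(11 + 0))² = (35 + 0*11)² = (35 + 0)² = 35² = 1225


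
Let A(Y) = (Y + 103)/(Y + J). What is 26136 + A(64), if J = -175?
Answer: 2900929/111 ≈ 26135.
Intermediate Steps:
A(Y) = (103 + Y)/(-175 + Y) (A(Y) = (Y + 103)/(Y - 175) = (103 + Y)/(-175 + Y))
26136 + A(64) = 26136 + (103 + 64)/(-175 + 64) = 26136 + 167/(-111) = 26136 - 1/111*167 = 26136 - 167/111 = 2900929/111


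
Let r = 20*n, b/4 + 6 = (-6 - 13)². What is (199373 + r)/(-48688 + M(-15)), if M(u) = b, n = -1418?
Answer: -171013/47268 ≈ -3.6179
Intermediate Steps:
b = 1420 (b = -24 + 4*(-6 - 13)² = -24 + 4*(-19)² = -24 + 4*361 = -24 + 1444 = 1420)
M(u) = 1420
r = -28360 (r = 20*(-1418) = -28360)
(199373 + r)/(-48688 + M(-15)) = (199373 - 28360)/(-48688 + 1420) = 171013/(-47268) = 171013*(-1/47268) = -171013/47268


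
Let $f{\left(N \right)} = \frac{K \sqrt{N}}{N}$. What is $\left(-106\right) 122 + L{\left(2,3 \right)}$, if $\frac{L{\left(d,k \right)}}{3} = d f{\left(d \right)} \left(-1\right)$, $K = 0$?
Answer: $-12932$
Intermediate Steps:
$f{\left(N \right)} = 0$ ($f{\left(N \right)} = \frac{0 \sqrt{N}}{N} = \frac{0}{N} = 0$)
$L{\left(d,k \right)} = 0$ ($L{\left(d,k \right)} = 3 d 0 \left(-1\right) = 3 \cdot 0 \left(-1\right) = 3 \cdot 0 = 0$)
$\left(-106\right) 122 + L{\left(2,3 \right)} = \left(-106\right) 122 + 0 = -12932 + 0 = -12932$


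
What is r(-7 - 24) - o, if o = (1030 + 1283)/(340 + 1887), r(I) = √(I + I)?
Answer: -2313/2227 + I*√62 ≈ -1.0386 + 7.874*I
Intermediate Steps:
r(I) = √2*√I (r(I) = √(2*I) = √2*√I)
o = 2313/2227 ≈ 1.0386
r(-7 - 24) - o = √2*√(-7 - 24) - 1*2313/2227 = √2*√(-31) - 2313/2227 = √2*(I*√31) - 2313/2227 = I*√62 - 2313/2227 = -2313/2227 + I*√62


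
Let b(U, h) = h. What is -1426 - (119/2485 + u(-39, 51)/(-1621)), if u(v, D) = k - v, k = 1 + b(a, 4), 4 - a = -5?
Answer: -820610767/575455 ≈ -1426.0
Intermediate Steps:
a = 9 (a = 4 - 1*(-5) = 4 + 5 = 9)
k = 5 (k = 1 + 4 = 5)
u(v, D) = 5 - v
-1426 - (119/2485 + u(-39, 51)/(-1621)) = -1426 - (119/2485 + (5 - 1*(-39))/(-1621)) = -1426 - (119*(1/2485) + (5 + 39)*(-1/1621)) = -1426 - (17/355 + 44*(-1/1621)) = -1426 - (17/355 - 44/1621) = -1426 - 1*11937/575455 = -1426 - 11937/575455 = -820610767/575455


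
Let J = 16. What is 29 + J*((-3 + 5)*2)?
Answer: 93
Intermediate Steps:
29 + J*((-3 + 5)*2) = 29 + 16*((-3 + 5)*2) = 29 + 16*(2*2) = 29 + 16*4 = 29 + 64 = 93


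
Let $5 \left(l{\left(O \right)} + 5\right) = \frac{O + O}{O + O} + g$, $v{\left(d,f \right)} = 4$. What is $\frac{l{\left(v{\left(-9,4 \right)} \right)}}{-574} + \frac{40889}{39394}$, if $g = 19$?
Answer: $\frac{5877420}{5653039} \approx 1.0397$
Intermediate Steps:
$l{\left(O \right)} = -1$ ($l{\left(O \right)} = -5 + \frac{\frac{O + O}{O + O} + 19}{5} = -5 + \frac{\frac{2 O}{2 O} + 19}{5} = -5 + \frac{2 O \frac{1}{2 O} + 19}{5} = -5 + \frac{1 + 19}{5} = -5 + \frac{1}{5} \cdot 20 = -5 + 4 = -1$)
$\frac{l{\left(v{\left(-9,4 \right)} \right)}}{-574} + \frac{40889}{39394} = - \frac{1}{-574} + \frac{40889}{39394} = \left(-1\right) \left(- \frac{1}{574}\right) + 40889 \cdot \frac{1}{39394} = \frac{1}{574} + \frac{40889}{39394} = \frac{5877420}{5653039}$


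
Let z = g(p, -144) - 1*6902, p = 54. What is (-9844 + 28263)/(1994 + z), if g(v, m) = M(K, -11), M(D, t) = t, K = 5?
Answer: -18419/4919 ≈ -3.7445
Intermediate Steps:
g(v, m) = -11
z = -6913 (z = -11 - 1*6902 = -11 - 6902 = -6913)
(-9844 + 28263)/(1994 + z) = (-9844 + 28263)/(1994 - 6913) = 18419/(-4919) = 18419*(-1/4919) = -18419/4919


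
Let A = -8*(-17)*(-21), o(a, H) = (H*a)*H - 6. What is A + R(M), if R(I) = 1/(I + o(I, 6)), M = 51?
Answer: -5372135/1881 ≈ -2856.0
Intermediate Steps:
o(a, H) = -6 + a*H**2 (o(a, H) = a*H**2 - 6 = -6 + a*H**2)
A = -2856 (A = 136*(-21) = -2856)
R(I) = 1/(-6 + 37*I) (R(I) = 1/(I + (-6 + I*6**2)) = 1/(I + (-6 + I*36)) = 1/(I + (-6 + 36*I)) = 1/(-6 + 37*I))
A + R(M) = -2856 + 1/(-6 + 37*51) = -2856 + 1/(-6 + 1887) = -2856 + 1/1881 = -5372135/1881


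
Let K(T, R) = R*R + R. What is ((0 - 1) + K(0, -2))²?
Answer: 1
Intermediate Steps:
K(T, R) = R + R² (K(T, R) = R² + R = R + R²)
((0 - 1) + K(0, -2))² = ((0 - 1) - 2*(1 - 2))² = (-1 - 2*(-1))² = (-1 + 2)² = 1² = 1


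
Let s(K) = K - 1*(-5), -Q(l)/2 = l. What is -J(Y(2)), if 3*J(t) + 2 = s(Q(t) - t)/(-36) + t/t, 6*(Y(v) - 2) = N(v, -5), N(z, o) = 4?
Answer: 11/36 ≈ 0.30556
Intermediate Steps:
Y(v) = 8/3 (Y(v) = 2 + (⅙)*4 = 2 + ⅔ = 8/3)
Q(l) = -2*l
s(K) = 5 + K (s(K) = K + 5 = 5 + K)
J(t) = -41/108 + t/36 (J(t) = -⅔ + ((5 + (-2*t - t))/(-36) + t/t)/3 = -⅔ + ((5 - 3*t)*(-1/36) + 1)/3 = -⅔ + ((-5/36 + t/12) + 1)/3 = -⅔ + (31/36 + t/12)/3 = -⅔ + (31/108 + t/36) = -41/108 + t/36)
-J(Y(2)) = -(-41/108 + (1/36)*(8/3)) = -(-41/108 + 2/27) = -1*(-11/36) = 11/36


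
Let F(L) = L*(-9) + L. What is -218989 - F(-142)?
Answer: -220125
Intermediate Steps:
F(L) = -8*L (F(L) = -9*L + L = -8*L)
-218989 - F(-142) = -218989 - (-8)*(-142) = -218989 - 1*1136 = -218989 - 1136 = -220125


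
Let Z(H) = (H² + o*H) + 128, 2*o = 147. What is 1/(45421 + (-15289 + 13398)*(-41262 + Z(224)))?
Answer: -1/48186425 ≈ -2.0753e-8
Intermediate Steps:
o = 147/2 (o = (½)*147 = 147/2 ≈ 73.500)
Z(H) = 128 + H² + 147*H/2 (Z(H) = (H² + 147*H/2) + 128 = 128 + H² + 147*H/2)
1/(45421 + (-15289 + 13398)*(-41262 + Z(224))) = 1/(45421 + (-15289 + 13398)*(-41262 + (128 + 224² + (147/2)*224))) = 1/(45421 - 1891*(-41262 + (128 + 50176 + 16464))) = 1/(45421 - 1891*(-41262 + 66768)) = 1/(45421 - 1891*25506) = 1/(45421 - 48231846) = 1/(-48186425) = -1/48186425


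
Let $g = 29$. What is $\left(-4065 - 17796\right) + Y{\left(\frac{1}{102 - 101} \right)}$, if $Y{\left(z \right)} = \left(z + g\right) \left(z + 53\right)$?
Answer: $-20241$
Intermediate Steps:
$Y{\left(z \right)} = \left(29 + z\right) \left(53 + z\right)$ ($Y{\left(z \right)} = \left(z + 29\right) \left(z + 53\right) = \left(29 + z\right) \left(53 + z\right)$)
$\left(-4065 - 17796\right) + Y{\left(\frac{1}{102 - 101} \right)} = \left(-4065 - 17796\right) + \left(1537 + \left(\frac{1}{102 - 101}\right)^{2} + \frac{82}{102 - 101}\right) = -21861 + \left(1537 + \left(1^{-1}\right)^{2} + \frac{82}{1}\right) = -21861 + \left(1537 + 1^{2} + 82 \cdot 1\right) = -21861 + \left(1537 + 1 + 82\right) = -21861 + 1620 = -20241$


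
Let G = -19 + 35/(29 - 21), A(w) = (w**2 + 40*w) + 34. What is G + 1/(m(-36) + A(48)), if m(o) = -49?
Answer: -492445/33672 ≈ -14.625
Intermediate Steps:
A(w) = 34 + w**2 + 40*w
G = -117/8 (G = -19 + 35/8 = -117/8 ≈ -14.625)
G + 1/(m(-36) + A(48)) = -117/8 + 1/(-49 + (34 + 48**2 + 40*48)) = -117/8 + 1/(-49 + (34 + 2304 + 1920)) = -117/8 + 1/(-49 + 4258) = -117/8 + 1/4209 = -492445/33672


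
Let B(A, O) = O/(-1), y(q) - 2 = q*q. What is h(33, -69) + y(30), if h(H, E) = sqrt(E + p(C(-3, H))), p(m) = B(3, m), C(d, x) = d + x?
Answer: 902 + 3*I*sqrt(11) ≈ 902.0 + 9.9499*I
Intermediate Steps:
y(q) = 2 + q**2 (y(q) = 2 + q*q = 2 + q**2)
B(A, O) = -O (B(A, O) = O*(-1) = -O)
p(m) = -m
h(H, E) = sqrt(3 + E - H) (h(H, E) = sqrt(E - (-3 + H)) = sqrt(E + (3 - H)) = sqrt(3 + E - H))
h(33, -69) + y(30) = sqrt(3 - 69 - 1*33) + (2 + 30**2) = sqrt(3 - 69 - 33) + (2 + 900) = sqrt(-99) + 902 = 3*I*sqrt(11) + 902 = 902 + 3*I*sqrt(11)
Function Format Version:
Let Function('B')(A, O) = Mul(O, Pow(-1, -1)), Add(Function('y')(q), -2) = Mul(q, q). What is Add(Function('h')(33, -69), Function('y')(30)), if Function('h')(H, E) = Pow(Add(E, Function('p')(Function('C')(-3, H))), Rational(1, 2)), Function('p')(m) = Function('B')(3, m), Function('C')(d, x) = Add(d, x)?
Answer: Add(902, Mul(3, I, Pow(11, Rational(1, 2)))) ≈ Add(902.00, Mul(9.9499, I))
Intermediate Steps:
Function('y')(q) = Add(2, Pow(q, 2)) (Function('y')(q) = Add(2, Mul(q, q)) = Add(2, Pow(q, 2)))
Function('B')(A, O) = Mul(-1, O) (Function('B')(A, O) = Mul(O, -1) = Mul(-1, O))
Function('p')(m) = Mul(-1, m)
Function('h')(H, E) = Pow(Add(3, E, Mul(-1, H)), Rational(1, 2)) (Function('h')(H, E) = Pow(Add(E, Mul(-1, Add(-3, H))), Rational(1, 2)) = Pow(Add(E, Add(3, Mul(-1, H))), Rational(1, 2)) = Pow(Add(3, E, Mul(-1, H)), Rational(1, 2)))
Add(Function('h')(33, -69), Function('y')(30)) = Add(Pow(Add(3, -69, Mul(-1, 33)), Rational(1, 2)), Add(2, Pow(30, 2))) = Add(Pow(Add(3, -69, -33), Rational(1, 2)), Add(2, 900)) = Add(Pow(-99, Rational(1, 2)), 902) = Add(Mul(3, I, Pow(11, Rational(1, 2))), 902) = Add(902, Mul(3, I, Pow(11, Rational(1, 2))))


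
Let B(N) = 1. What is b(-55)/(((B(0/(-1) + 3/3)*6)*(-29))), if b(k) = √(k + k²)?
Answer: -√330/58 ≈ -0.31321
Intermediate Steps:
b(-55)/(((B(0/(-1) + 3/3)*6)*(-29))) = √(-55*(1 - 55))/(((1*6)*(-29))) = √(-55*(-54))/((6*(-29))) = √2970/(-174) = (3*√330)*(-1/174) = -√330/58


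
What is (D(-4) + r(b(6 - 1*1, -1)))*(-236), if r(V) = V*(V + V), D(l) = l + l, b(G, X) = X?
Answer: 1416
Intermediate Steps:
D(l) = 2*l
r(V) = 2*V² (r(V) = V*(2*V) = 2*V²)
(D(-4) + r(b(6 - 1*1, -1)))*(-236) = (2*(-4) + 2*(-1)²)*(-236) = (-8 + 2*1)*(-236) = (-8 + 2)*(-236) = -6*(-236) = 1416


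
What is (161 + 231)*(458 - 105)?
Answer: 138376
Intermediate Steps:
(161 + 231)*(458 - 105) = 392*353 = 138376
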